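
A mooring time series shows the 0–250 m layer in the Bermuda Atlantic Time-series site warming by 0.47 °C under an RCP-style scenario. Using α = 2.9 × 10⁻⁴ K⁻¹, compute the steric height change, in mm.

Δh = 34 mm

Δh = αΔT·H = 2.9×10⁻⁴ × 0.47 × 250 = 0.034075 m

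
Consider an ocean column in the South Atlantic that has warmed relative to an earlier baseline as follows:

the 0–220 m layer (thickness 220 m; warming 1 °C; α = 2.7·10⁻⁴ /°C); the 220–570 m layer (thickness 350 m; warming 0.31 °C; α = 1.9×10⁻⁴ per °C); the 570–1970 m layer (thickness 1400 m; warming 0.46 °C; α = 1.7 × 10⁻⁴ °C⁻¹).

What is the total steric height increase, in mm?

220 × 1 × 2.7×10⁻⁴ = 0.05940 m
220–570 m: 0.31 × 1.9×10⁻⁴ × 350 = 0.020615 m
1.7×10⁻⁴ × 1400 × 0.46 = 0.10948 m
Δh = 0.05940 + 0.020615 + 0.10948 = 0.189495 m

about 190 mm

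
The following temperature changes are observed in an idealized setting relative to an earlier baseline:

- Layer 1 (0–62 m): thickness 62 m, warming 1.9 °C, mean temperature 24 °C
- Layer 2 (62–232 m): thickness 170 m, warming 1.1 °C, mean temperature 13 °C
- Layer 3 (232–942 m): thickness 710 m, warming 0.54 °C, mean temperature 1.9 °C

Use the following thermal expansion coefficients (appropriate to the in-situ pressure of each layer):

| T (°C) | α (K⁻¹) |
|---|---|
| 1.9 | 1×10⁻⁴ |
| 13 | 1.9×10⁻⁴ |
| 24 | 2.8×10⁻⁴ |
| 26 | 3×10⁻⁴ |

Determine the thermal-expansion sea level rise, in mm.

Layer 1 at 24 °C → α = 2.8×10⁻⁴ K⁻¹
Layer 2 at 13 °C → α = 1.9×10⁻⁴ K⁻¹
Layer 3 at 1.9 °C → α = 1×10⁻⁴ K⁻¹
Layer 1: 2.8×10⁻⁴ × 1.9 × 62 = 0.032984 m
170 × 1.9×10⁻⁴ × 1.1 = 0.03553 m
0.54 × 1×10⁻⁴ × 710 = 0.03834 m
Δh = 0.032984 + 0.03553 + 0.03834 = 0.106854 m ≈ 107 mm

107 mm of thermosteric rise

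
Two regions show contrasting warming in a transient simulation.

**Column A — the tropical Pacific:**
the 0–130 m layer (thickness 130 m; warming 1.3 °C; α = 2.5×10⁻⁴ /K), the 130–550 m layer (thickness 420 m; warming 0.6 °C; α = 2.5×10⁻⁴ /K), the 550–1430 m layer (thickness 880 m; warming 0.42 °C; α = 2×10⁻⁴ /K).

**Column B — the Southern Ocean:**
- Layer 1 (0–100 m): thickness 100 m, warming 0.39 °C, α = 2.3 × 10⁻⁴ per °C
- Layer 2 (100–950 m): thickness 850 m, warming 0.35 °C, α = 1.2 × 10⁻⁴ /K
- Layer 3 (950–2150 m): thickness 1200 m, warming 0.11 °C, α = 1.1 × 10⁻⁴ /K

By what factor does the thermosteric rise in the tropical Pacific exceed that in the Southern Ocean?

A 1.3 × 130 × 2.5×10⁻⁴ = 0.04225 m
A Layer 2: 2.5×10⁻⁴ × 0.6 × 420 = 0.06300 m
A 550–1430 m: 880 × 0.42 × 2×10⁻⁴ = 0.07392 m
A total: 0.17917 m
B Layer 1: 0.39 × 100 × 2.3×10⁻⁴ = 0.00897 m
B 1.2×10⁻⁴ × 0.35 × 850 = 0.03570 m
B Layer 3: 1200 × 1.1×10⁻⁴ × 0.11 = 0.01452 m
B total: 0.05919 m
Ratio: 0.17917 / 0.05919 ≈ 3.027

≈ 3.0×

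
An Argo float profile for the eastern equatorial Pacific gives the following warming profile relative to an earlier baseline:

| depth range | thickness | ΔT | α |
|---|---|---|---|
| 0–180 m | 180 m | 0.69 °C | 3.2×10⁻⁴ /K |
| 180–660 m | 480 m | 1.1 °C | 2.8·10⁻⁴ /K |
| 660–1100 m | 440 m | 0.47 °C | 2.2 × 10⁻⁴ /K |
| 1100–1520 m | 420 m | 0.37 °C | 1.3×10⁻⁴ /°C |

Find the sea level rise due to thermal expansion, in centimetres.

0–180 m: 0.69 × 3.2×10⁻⁴ × 180 = 0.039744 m
180–660 m: 480 × 2.8×10⁻⁴ × 1.1 = 0.14784 m
660–1100 m: 440 × 0.47 × 2.2×10⁻⁴ = 0.045496 m
1100–1520 m: 420 × 1.3×10⁻⁴ × 0.37 = 0.020202 m
Δh = 0.039744 + 0.14784 + 0.045496 + 0.020202 = 0.253282 m ≈ 25.3 cm

25.3 cm of thermosteric rise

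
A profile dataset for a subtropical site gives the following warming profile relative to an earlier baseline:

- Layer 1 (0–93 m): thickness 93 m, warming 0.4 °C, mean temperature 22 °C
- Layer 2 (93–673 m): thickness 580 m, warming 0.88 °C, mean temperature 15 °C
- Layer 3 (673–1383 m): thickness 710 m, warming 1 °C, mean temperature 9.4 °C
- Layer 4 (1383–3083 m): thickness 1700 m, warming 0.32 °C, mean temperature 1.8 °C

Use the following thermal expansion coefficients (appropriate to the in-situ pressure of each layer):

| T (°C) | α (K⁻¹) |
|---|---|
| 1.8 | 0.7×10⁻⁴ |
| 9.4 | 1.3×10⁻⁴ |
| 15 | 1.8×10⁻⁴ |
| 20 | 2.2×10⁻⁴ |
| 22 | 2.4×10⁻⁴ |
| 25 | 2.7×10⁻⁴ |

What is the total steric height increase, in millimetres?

231 mm of thermosteric rise

Layer 1 at 22 °C → α = 2.4×10⁻⁴ K⁻¹
Layer 2 at 15 °C → α = 1.8×10⁻⁴ K⁻¹
Layer 3 at 9.4 °C → α = 1.3×10⁻⁴ K⁻¹
Layer 4 at 1.8 °C → α = 0.7×10⁻⁴ K⁻¹
0.4 × 2.4×10⁻⁴ × 93 = 0.008928 m
Layer 2: 580 × 0.88 × 1.8×10⁻⁴ = 0.091872 m
673–1383 m: 1.3×10⁻⁴ × 1 × 710 = 0.09230 m
1383–3083 m: 0.7×10⁻⁴ × 1700 × 0.32 = 0.03808 m
Δh = 0.008928 + 0.091872 + 0.09230 + 0.03808 = 0.23118 m ≈ 231 mm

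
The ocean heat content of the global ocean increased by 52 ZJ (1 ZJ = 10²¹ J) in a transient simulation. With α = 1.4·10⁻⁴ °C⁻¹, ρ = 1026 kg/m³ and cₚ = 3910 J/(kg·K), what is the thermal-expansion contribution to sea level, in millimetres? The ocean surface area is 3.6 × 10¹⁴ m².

Per unit area: Q = 52×10²¹ / (3.6×10¹⁴) ≈ 1.444×10⁸ J/m²
Δh = αQ/(ρcₚ) = 1.4×10⁻⁴ × 1.444×10⁸ / (1026 × 3910) ≈ 0.0050393 m

5.0 mm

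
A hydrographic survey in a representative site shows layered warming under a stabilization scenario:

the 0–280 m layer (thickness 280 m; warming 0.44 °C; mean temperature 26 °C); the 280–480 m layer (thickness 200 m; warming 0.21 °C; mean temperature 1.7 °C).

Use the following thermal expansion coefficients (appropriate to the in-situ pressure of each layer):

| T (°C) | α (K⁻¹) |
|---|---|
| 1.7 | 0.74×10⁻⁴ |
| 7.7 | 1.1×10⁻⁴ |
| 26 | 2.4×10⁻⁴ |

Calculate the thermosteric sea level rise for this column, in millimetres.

33 mm of thermosteric rise

Layer 1 at 26 °C → α = 2.4×10⁻⁴ K⁻¹
Layer 2 at 1.7 °C → α = 0.74×10⁻⁴ K⁻¹
0–280 m: 2.4×10⁻⁴ × 280 × 0.44 = 0.029568 m
Layer 2: 0.21 × 200 × 0.74×10⁻⁴ = 0.003108 m
Δh = 0.029568 + 0.003108 = 0.032676 m ≈ 33 mm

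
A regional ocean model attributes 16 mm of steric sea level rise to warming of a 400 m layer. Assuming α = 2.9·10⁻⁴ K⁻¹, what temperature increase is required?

ΔT ≈ 0.14 °C

ΔT = Δh/(αH) = 0.016 / (2.9×10⁻⁴ × 400) ≈ 0.1379 °C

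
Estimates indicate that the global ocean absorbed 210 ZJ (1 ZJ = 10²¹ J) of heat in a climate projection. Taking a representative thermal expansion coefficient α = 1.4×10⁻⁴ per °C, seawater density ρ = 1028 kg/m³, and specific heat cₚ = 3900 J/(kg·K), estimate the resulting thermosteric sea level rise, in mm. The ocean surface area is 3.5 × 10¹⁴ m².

Δh ≈ 21 mm

Per unit area: Q = 210×10²¹ / (3.5×10¹⁴) = 6×10⁸ J/m²
Δh = αQ/(ρcₚ) = 1.4×10⁻⁴ × 6×10⁸ / (1028 × 3900) ≈ 0.020952 m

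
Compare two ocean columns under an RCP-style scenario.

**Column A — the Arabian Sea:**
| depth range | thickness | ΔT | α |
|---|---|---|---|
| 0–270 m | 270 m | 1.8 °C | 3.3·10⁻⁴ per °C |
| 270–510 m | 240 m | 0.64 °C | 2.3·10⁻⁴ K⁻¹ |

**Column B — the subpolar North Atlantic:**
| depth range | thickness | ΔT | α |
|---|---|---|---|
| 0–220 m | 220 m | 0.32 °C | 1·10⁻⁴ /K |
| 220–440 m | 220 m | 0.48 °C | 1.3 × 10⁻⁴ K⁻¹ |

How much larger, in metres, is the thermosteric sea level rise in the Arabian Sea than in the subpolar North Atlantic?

A 0–270 m: 3.3×10⁻⁴ × 270 × 1.8 = 0.16038 m
A 270–510 m: 240 × 0.64 × 2.3×10⁻⁴ = 0.035328 m
A total: 0.195708 m
B Layer 1: 1×10⁻⁴ × 220 × 0.32 = 0.00704 m
B 220–440 m: 1.3×10⁻⁴ × 220 × 0.48 = 0.013728 m
B total: 0.020768 m
Difference: 0.195708 − 0.020768 = 0.17494 m

0.175 m larger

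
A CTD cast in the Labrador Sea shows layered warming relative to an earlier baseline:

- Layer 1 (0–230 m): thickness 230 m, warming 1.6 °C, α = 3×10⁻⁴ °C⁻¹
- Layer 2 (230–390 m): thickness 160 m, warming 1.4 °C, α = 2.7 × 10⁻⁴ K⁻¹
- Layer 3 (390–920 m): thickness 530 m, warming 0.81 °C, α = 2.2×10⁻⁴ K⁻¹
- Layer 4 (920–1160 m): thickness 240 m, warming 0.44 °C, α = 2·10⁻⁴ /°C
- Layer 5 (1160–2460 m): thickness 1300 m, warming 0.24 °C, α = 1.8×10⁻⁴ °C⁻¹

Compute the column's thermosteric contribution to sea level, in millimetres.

Layer 1: 3×10⁻⁴ × 1.6 × 230 = 0.11040 m
Layer 2: 1.4 × 160 × 2.7×10⁻⁴ = 0.06048 m
Layer 3: 530 × 2.2×10⁻⁴ × 0.81 = 0.094446 m
Layer 4: 240 × 2×10⁻⁴ × 0.44 = 0.02112 m
Layer 5: 0.24 × 1.8×10⁻⁴ × 1300 = 0.05616 m
Δh = 0.11040 + 0.06048 + 0.094446 + 0.02112 + 0.05616 = 0.342606 m

about 343 mm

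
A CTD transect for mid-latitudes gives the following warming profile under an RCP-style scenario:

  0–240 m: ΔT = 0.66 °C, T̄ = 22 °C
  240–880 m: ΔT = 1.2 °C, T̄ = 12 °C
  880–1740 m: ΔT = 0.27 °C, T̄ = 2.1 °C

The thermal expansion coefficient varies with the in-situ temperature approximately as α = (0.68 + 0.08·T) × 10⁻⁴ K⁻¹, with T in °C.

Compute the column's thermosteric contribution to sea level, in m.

0.184 m of thermosteric rise

Layer 1: α = (0.68 + 0.08×22)×10⁻⁴ = 2.44×10⁻⁴ K⁻¹
Layer 2: α = (0.68 + 0.08×12)×10⁻⁴ = 1.64×10⁻⁴ K⁻¹
Layer 3: α = (0.68 + 0.08×2.1)×10⁻⁴ = 0.848×10⁻⁴ K⁻¹
Layer 1: 2.44×10⁻⁴ × 240 × 0.66 = 0.0386496 m
Layer 2: 1.2 × 640 × 1.64×10⁻⁴ = 0.125952 m
0.27 × 860 × 0.848×10⁻⁴ = 0.01969056 m
Δh = 0.0386496 + 0.125952 + 0.01969056 = 0.18429216 m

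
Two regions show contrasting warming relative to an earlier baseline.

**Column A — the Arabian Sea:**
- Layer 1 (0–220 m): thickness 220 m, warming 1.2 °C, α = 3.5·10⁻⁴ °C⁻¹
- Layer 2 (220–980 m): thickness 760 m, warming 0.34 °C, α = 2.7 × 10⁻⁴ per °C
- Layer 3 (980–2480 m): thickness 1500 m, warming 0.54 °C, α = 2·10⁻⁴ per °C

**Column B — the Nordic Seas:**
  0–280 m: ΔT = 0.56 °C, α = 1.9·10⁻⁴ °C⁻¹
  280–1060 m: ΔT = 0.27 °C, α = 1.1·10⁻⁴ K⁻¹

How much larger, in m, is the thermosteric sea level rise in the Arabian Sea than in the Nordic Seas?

A Layer 1: 220 × 1.2 × 3.5×10⁻⁴ = 0.09240 m
A Layer 2: 760 × 0.34 × 2.7×10⁻⁴ = 0.069768 m
A Layer 3: 2×10⁻⁴ × 1500 × 0.54 = 0.16200 m
A total: 0.324168 m
B 1.9×10⁻⁴ × 0.56 × 280 = 0.029792 m
B Layer 2: 780 × 0.27 × 1.1×10⁻⁴ = 0.023166 m
B total: 0.052958 m
Difference: 0.324168 − 0.052958 = 0.27121 m

Δh_A − Δh_B ≈ 0.271 m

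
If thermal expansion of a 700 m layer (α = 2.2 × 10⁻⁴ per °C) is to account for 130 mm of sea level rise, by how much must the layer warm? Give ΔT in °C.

0.84 °C

ΔT = Δh/(αH) = 0.13 / (2.2×10⁻⁴ × 700) ≈ 0.8442 °C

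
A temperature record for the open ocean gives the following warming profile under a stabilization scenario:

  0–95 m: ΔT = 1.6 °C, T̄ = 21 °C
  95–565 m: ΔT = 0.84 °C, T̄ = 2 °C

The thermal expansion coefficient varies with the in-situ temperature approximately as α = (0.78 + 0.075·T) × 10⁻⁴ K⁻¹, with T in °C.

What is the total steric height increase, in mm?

72.5 mm

Layer 1: α = (0.78 + 0.075×21)×10⁻⁴ = 2.355×10⁻⁴ K⁻¹
Layer 2: α = (0.78 + 0.075×2)×10⁻⁴ = 0.93×10⁻⁴ K⁻¹
Layer 1: 95 × 1.6 × 2.355×10⁻⁴ = 0.035796 m
95–565 m: 0.84 × 470 × 0.93×10⁻⁴ = 0.0367164 m
Δh = 0.035796 + 0.0367164 = 0.0725124 m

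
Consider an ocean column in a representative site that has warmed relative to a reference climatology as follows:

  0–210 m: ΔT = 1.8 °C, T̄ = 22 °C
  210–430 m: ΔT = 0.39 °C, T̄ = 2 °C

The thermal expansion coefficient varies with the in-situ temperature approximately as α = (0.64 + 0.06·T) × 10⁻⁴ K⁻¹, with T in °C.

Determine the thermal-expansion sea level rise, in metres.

0.0806 m

Layer 1: α = (0.64 + 0.06×22)×10⁻⁴ = 1.96×10⁻⁴ K⁻¹
Layer 2: α = (0.64 + 0.06×2)×10⁻⁴ = 0.76×10⁻⁴ K⁻¹
210 × 1.96×10⁻⁴ × 1.8 = 0.074088 m
220 × 0.76×10⁻⁴ × 0.39 = 0.0065208 m
Δh = 0.074088 + 0.0065208 = 0.0806088 m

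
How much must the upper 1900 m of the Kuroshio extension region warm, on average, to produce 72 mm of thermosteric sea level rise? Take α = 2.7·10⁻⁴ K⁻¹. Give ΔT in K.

about 0.140 K

ΔT = Δh/(αH) = 0.072 / (2.7×10⁻⁴ × 1900) ≈ 0.1404 K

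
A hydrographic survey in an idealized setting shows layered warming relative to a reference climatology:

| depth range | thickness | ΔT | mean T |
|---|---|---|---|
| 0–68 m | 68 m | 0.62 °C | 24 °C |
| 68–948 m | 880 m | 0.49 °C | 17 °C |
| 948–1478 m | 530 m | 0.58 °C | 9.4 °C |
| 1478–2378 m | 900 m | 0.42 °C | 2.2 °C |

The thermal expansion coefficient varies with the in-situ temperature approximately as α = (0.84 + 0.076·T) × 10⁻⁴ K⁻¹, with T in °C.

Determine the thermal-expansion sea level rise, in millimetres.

Layer 1: α = (0.84 + 0.076×24)×10⁻⁴ = 2.664×10⁻⁴ K⁻¹
Layer 2: α = (0.84 + 0.076×17)×10⁻⁴ = 2.132×10⁻⁴ K⁻¹
Layer 3: α = (0.84 + 0.076×9.4)×10⁻⁴ = 1.5544×10⁻⁴ K⁻¹
Layer 4: α = (0.84 + 0.076×2.2)×10⁻⁴ = 1.0072×10⁻⁴ K⁻¹
0–68 m: 2.664×10⁻⁴ × 68 × 0.62 = 0.011231424 m
68–948 m: 2.132×10⁻⁴ × 0.49 × 880 = 0.09193184 m
0.58 × 530 × 1.5544×10⁻⁴ = 0.047782256 m
Layer 4: 900 × 1.0072×10⁻⁴ × 0.42 = 0.03807216 m
Δh = 0.011231424 + 0.09193184 + 0.047782256 + 0.03807216 = 0.18901768 m

about 189 mm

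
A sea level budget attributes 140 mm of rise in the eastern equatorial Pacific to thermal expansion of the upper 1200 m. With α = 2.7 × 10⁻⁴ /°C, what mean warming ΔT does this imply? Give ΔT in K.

0.432 K

ΔT = Δh/(αH) = 0.14 / (2.7×10⁻⁴ × 1200) ≈ 0.4321 K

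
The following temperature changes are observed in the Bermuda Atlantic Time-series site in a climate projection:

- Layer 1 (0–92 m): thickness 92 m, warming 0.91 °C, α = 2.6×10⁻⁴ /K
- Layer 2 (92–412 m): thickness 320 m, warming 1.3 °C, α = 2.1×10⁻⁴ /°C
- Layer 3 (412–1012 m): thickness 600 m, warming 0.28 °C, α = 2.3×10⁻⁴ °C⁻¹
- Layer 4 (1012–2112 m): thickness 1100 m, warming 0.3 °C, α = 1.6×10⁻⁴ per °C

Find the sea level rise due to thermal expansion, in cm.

0–92 m: 2.6×10⁻⁴ × 92 × 0.91 = 0.0217672 m
92–412 m: 320 × 2.1×10⁻⁴ × 1.3 = 0.08736 m
412–1012 m: 0.28 × 600 × 2.3×10⁻⁴ = 0.03864 m
1012–2112 m: 1.6×10⁻⁴ × 1100 × 0.3 = 0.05280 m
Δh = 0.0217672 + 0.08736 + 0.03864 + 0.05280 = 0.2005672 m ≈ 20.1 cm

20.1 cm of thermosteric rise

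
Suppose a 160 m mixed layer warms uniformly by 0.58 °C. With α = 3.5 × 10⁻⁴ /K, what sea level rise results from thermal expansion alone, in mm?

Δh = αΔT·H = 3.5×10⁻⁴ × 0.58 × 160 = 0.03248 m

about 32.5 mm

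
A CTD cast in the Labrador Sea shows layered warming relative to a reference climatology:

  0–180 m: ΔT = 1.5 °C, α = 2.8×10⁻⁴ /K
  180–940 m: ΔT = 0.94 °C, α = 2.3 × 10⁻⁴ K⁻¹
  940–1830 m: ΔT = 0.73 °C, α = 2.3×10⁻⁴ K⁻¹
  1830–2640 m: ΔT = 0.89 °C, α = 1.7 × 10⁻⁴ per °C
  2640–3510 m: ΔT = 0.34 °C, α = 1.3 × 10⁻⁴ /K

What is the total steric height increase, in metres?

0–180 m: 1.5 × 180 × 2.8×10⁻⁴ = 0.07560 m
2.3×10⁻⁴ × 0.94 × 760 = 0.164312 m
2.3×10⁻⁴ × 890 × 0.73 = 0.149431 m
1.7×10⁻⁴ × 0.89 × 810 = 0.122553 m
1.3×10⁻⁴ × 870 × 0.34 = 0.038454 m
Δh = 0.07560 + 0.164312 + 0.149431 + 0.122553 + 0.038454 = 0.55035 m

0.55 m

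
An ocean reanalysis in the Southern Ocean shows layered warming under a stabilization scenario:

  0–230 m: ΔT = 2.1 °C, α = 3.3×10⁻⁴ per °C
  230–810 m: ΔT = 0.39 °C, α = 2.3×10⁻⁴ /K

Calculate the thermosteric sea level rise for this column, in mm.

about 211 mm

0–230 m: 230 × 3.3×10⁻⁴ × 2.1 = 0.15939 m
2.3×10⁻⁴ × 0.39 × 580 = 0.052026 m
Δh = 0.15939 + 0.052026 = 0.211416 m ≈ 211 mm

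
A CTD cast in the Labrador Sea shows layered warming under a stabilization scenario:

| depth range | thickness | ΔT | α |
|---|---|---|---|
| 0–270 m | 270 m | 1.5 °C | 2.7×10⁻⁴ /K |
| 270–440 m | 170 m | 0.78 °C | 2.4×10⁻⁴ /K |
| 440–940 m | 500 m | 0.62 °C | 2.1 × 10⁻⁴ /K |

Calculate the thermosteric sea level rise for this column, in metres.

Δh ≈ 0.21 m

2.7×10⁻⁴ × 270 × 1.5 = 0.10935 m
2.4×10⁻⁴ × 0.78 × 170 = 0.031824 m
Layer 3: 2.1×10⁻⁴ × 0.62 × 500 = 0.06510 m
Δh = 0.10935 + 0.031824 + 0.06510 = 0.206274 m ≈ 0.21 m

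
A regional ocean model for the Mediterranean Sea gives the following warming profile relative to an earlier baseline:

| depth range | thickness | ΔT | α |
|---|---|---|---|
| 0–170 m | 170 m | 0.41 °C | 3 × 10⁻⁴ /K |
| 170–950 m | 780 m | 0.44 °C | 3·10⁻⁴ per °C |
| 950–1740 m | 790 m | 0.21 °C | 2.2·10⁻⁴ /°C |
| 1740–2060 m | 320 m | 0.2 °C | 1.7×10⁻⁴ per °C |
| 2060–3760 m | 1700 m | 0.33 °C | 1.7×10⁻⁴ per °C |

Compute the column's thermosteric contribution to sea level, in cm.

Δh = 26.7 cm

0–170 m: 3×10⁻⁴ × 170 × 0.41 = 0.02091 m
0.44 × 3×10⁻⁴ × 780 = 0.10296 m
950–1740 m: 790 × 2.2×10⁻⁴ × 0.21 = 0.036498 m
1.7×10⁻⁴ × 320 × 0.2 = 0.01088 m
0.33 × 1.7×10⁻⁴ × 1700 = 0.09537 m
Δh = 0.02091 + 0.10296 + 0.036498 + 0.01088 + 0.09537 = 0.266618 m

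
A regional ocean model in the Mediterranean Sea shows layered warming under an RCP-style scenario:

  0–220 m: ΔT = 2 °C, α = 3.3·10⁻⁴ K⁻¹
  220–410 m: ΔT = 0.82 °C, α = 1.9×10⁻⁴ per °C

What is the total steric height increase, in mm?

0–220 m: 220 × 3.3×10⁻⁴ × 2 = 0.14520 m
190 × 0.82 × 1.9×10⁻⁴ = 0.029602 m
Δh = 0.14520 + 0.029602 = 0.174802 m ≈ 170 mm

170 mm of thermosteric rise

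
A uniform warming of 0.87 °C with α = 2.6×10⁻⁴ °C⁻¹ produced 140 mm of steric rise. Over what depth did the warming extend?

H = Δh/(αΔT) = 0.14 / (2.6×10⁻⁴ × 0.87) ≈ 618.9 m

about 619 m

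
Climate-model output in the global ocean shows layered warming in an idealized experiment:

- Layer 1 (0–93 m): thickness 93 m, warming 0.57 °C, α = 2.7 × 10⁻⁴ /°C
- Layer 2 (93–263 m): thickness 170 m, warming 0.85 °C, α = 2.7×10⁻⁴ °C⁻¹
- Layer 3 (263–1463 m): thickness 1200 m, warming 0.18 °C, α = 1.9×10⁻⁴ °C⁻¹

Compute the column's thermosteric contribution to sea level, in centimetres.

Δh = 9.44 cm

0–93 m: 2.7×10⁻⁴ × 93 × 0.57 = 0.0143127 m
Layer 2: 2.7×10⁻⁴ × 0.85 × 170 = 0.039015 m
Layer 3: 1.9×10⁻⁴ × 1200 × 0.18 = 0.04104 m
Δh = 0.0143127 + 0.039015 + 0.04104 = 0.0943677 m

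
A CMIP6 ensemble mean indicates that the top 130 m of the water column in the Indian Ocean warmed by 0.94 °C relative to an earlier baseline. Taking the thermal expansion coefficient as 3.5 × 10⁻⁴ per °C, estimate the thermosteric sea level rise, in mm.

about 42.8 mm

Δh = αΔT·H = 3.5×10⁻⁴ × 0.94 × 130 = 0.04277 m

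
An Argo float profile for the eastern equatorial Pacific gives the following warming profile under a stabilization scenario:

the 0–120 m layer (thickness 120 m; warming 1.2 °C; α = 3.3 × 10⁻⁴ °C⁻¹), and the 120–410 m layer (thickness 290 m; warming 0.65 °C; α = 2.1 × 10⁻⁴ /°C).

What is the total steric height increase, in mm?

Δh = 87.1 mm

0–120 m: 3.3×10⁻⁴ × 120 × 1.2 = 0.04752 m
120–410 m: 290 × 2.1×10⁻⁴ × 0.65 = 0.039585 m
Δh = 0.04752 + 0.039585 = 0.087105 m ≈ 87.1 mm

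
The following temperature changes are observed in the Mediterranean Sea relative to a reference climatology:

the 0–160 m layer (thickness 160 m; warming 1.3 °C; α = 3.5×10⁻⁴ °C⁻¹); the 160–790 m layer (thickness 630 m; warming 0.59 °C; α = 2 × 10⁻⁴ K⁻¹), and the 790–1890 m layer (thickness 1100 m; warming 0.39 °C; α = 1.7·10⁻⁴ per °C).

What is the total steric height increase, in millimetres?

Layer 1: 1.3 × 3.5×10⁻⁴ × 160 = 0.07280 m
Layer 2: 0.59 × 2×10⁻⁴ × 630 = 0.07434 m
0.39 × 1100 × 1.7×10⁻⁴ = 0.07293 m
Δh = 0.07280 + 0.07434 + 0.07293 = 0.22007 m

about 220 mm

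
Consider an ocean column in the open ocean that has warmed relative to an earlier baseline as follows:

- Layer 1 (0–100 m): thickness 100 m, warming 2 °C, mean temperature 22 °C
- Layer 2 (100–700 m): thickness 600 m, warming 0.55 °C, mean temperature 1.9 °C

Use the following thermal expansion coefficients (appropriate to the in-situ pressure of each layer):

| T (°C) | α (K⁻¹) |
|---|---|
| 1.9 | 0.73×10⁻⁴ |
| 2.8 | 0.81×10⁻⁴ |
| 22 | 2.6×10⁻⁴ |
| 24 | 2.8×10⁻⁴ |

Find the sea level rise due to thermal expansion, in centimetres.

7.61 cm

Layer 1 at 22 °C → α = 2.6×10⁻⁴ K⁻¹
Layer 2 at 1.9 °C → α = 0.73×10⁻⁴ K⁻¹
0–100 m: 2 × 2.6×10⁻⁴ × 100 = 0.05200 m
Layer 2: 600 × 0.55 × 0.73×10⁻⁴ = 0.02409 m
Δh = 0.05200 + 0.02409 = 0.07609 m ≈ 7.61 cm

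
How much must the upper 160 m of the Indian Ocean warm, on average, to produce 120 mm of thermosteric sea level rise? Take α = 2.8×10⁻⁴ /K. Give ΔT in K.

2.68 K

ΔT = Δh/(αH) = 0.12 / (2.8×10⁻⁴ × 160) ≈ 2.679 K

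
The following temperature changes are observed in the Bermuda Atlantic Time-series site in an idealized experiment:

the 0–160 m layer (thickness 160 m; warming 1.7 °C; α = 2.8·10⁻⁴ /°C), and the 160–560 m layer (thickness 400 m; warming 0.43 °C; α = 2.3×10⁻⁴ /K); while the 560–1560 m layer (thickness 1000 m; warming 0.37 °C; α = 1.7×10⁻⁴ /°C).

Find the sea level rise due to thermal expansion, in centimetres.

Layer 1: 1.7 × 160 × 2.8×10⁻⁴ = 0.07616 m
0.43 × 400 × 2.3×10⁻⁴ = 0.03956 m
Layer 3: 1000 × 0.37 × 1.7×10⁻⁴ = 0.06290 m
Δh = 0.07616 + 0.03956 + 0.06290 = 0.17862 m ≈ 17.9 cm

17.9 cm of thermosteric rise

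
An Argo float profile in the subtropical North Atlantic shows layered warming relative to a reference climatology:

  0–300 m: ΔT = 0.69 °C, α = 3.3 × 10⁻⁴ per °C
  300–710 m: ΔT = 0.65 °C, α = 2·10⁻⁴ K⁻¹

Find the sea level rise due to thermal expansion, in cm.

Layer 1: 300 × 3.3×10⁻⁴ × 0.69 = 0.06831 m
0.65 × 2×10⁻⁴ × 410 = 0.05330 m
Δh = 0.06831 + 0.05330 = 0.12161 m ≈ 12.2 cm

about 12.2 cm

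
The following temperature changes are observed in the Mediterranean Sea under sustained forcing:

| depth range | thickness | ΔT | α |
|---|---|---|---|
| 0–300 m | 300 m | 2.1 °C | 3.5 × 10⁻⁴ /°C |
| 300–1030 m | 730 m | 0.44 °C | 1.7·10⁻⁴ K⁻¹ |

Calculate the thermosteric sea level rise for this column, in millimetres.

0–300 m: 3.5×10⁻⁴ × 300 × 2.1 = 0.22050 m
730 × 0.44 × 1.7×10⁻⁴ = 0.054604 m
Δh = 0.22050 + 0.054604 = 0.275104 m ≈ 275 mm

about 275 mm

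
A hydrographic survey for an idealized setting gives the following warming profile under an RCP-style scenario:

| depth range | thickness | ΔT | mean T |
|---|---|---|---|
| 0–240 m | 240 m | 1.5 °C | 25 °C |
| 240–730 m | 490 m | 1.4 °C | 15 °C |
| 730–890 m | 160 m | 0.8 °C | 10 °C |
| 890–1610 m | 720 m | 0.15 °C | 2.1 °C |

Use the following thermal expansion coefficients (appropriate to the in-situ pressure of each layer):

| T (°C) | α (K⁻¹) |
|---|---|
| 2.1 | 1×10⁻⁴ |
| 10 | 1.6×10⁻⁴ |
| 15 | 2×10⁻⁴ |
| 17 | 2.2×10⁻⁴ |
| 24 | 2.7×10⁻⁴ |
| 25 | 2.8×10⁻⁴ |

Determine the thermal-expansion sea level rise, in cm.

Layer 1 at 25 °C → α = 2.8×10⁻⁴ K⁻¹
Layer 2 at 15 °C → α = 2×10⁻⁴ K⁻¹
Layer 3 at 10 °C → α = 1.6×10⁻⁴ K⁻¹
Layer 4 at 2.1 °C → α = 1×10⁻⁴ K⁻¹
1.5 × 240 × 2.8×10⁻⁴ = 0.10080 m
2×10⁻⁴ × 1.4 × 490 = 0.13720 m
1.6×10⁻⁴ × 0.8 × 160 = 0.02048 m
720 × 0.15 × 1×10⁻⁴ = 0.01080 m
Δh = 0.10080 + 0.13720 + 0.02048 + 0.01080 = 0.26928 m

about 26.9 cm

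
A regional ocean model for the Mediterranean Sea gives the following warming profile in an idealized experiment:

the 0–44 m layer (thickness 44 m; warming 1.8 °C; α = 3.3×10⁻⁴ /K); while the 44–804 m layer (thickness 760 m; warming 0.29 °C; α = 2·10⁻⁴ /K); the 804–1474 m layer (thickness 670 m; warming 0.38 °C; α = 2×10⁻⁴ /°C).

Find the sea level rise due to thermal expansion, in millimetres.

44 × 3.3×10⁻⁴ × 1.8 = 0.026136 m
44–804 m: 0.29 × 2×10⁻⁴ × 760 = 0.04408 m
Layer 3: 0.38 × 670 × 2×10⁻⁴ = 0.05092 m
Δh = 0.026136 + 0.04408 + 0.05092 = 0.121136 m

121 mm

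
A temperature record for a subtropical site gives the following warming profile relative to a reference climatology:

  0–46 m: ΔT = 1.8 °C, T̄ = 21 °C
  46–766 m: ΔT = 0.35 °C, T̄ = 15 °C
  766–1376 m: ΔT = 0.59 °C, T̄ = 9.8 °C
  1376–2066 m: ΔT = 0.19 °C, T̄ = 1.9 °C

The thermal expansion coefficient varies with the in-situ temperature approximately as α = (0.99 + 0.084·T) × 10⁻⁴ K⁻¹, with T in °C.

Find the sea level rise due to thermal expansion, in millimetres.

160 mm of thermosteric rise

Layer 1: α = (0.99 + 0.084×21)×10⁻⁴ = 2.754×10⁻⁴ K⁻¹
Layer 2: α = (0.99 + 0.084×15)×10⁻⁴ = 2.25×10⁻⁴ K⁻¹
Layer 3: α = (0.99 + 0.084×9.8)×10⁻⁴ = 1.8132×10⁻⁴ K⁻¹
Layer 4: α = (0.99 + 0.084×1.9)×10⁻⁴ = 1.1496×10⁻⁴ K⁻¹
Layer 1: 46 × 2.754×10⁻⁴ × 1.8 = 0.02280312 m
46–766 m: 720 × 0.35 × 2.25×10⁻⁴ = 0.05670 m
Layer 3: 1.8132×10⁻⁴ × 0.59 × 610 = 0.065257068 m
690 × 0.19 × 1.1496×10⁻⁴ = 0.015071256 m
Δh = 0.02280312 + 0.05670 + 0.065257068 + 0.015071256 = 0.159831444 m ≈ 160 mm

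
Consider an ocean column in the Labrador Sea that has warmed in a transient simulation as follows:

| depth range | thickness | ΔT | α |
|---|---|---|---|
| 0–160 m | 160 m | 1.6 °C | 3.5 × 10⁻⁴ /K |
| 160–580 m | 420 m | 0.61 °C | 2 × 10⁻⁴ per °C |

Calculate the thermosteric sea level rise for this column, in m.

160 × 3.5×10⁻⁴ × 1.6 = 0.08960 m
Layer 2: 2×10⁻⁴ × 0.61 × 420 = 0.05124 m
Δh = 0.08960 + 0.05124 = 0.14084 m

0.141 m of thermosteric rise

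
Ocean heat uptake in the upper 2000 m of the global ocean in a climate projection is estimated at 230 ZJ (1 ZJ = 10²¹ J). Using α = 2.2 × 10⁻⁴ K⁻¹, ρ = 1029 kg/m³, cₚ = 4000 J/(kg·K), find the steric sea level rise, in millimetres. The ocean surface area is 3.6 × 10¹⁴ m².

Δh ≈ 34 mm

Per unit area: Q = 230×10²¹ / (3.6×10¹⁴) ≈ 6.389×10⁸ J/m²
Δh = αQ/(ρcₚ) = 2.2×10⁻⁴ × 6.389×10⁸ / (1029 × 4000) ≈ 0.034149 m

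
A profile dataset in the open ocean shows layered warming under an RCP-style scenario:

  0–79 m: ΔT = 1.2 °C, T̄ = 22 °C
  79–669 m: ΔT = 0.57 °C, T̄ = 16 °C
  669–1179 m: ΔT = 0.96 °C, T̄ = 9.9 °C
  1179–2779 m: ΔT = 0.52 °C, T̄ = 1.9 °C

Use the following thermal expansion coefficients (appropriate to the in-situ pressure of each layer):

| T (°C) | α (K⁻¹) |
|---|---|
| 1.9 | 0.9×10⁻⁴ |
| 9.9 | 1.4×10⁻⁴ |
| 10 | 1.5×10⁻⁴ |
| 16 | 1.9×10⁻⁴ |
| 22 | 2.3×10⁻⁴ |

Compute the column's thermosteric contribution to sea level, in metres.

Layer 1 at 22 °C → α = 2.3×10⁻⁴ K⁻¹
Layer 2 at 16 °C → α = 1.9×10⁻⁴ K⁻¹
Layer 3 at 9.9 °C → α = 1.4×10⁻⁴ K⁻¹
Layer 4 at 1.9 °C → α = 0.9×10⁻⁴ K⁻¹
0–79 m: 1.2 × 79 × 2.3×10⁻⁴ = 0.021804 m
Layer 2: 590 × 1.9×10⁻⁴ × 0.57 = 0.063897 m
669–1179 m: 1.4×10⁻⁴ × 510 × 0.96 = 0.068544 m
1179–2779 m: 1600 × 0.9×10⁻⁴ × 0.52 = 0.07488 m
Δh = 0.021804 + 0.063897 + 0.068544 + 0.07488 = 0.229125 m ≈ 0.229 m

Δh = 0.229 m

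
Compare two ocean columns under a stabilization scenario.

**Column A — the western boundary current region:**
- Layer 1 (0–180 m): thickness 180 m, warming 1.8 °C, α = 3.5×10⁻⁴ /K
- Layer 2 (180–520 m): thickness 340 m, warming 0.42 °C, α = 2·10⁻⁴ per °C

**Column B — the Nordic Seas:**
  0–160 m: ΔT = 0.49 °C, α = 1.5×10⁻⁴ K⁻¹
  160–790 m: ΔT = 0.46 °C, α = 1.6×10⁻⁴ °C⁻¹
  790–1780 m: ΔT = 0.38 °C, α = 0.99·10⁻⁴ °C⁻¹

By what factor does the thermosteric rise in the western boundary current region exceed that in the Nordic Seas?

A Layer 1: 180 × 3.5×10⁻⁴ × 1.8 = 0.11340 m
A 340 × 0.42 × 2×10⁻⁴ = 0.02856 m
A total: 0.14196 m
B 0–160 m: 1.5×10⁻⁴ × 160 × 0.49 = 0.01176 m
B 160–790 m: 0.46 × 630 × 1.6×10⁻⁴ = 0.046368 m
B 790–1780 m: 0.38 × 0.99×10⁻⁴ × 990 = 0.0372438 m
B total: 0.0953718 m
Ratio: 0.14196 / 0.0953718 ≈ 1.488

≈ 1.5×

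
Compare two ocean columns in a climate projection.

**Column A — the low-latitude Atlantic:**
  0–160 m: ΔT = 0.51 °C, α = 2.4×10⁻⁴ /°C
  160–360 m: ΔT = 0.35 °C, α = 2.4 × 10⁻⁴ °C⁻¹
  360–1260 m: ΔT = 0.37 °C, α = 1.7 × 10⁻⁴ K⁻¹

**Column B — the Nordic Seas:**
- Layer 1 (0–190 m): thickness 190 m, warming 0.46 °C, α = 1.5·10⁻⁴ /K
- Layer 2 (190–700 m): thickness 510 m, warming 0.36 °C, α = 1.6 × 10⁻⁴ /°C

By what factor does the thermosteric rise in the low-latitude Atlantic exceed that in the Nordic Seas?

A 0–160 m: 160 × 2.4×10⁻⁴ × 0.51 = 0.019584 m
A 200 × 2.4×10⁻⁴ × 0.35 = 0.01680 m
A 0.37 × 1.7×10⁻⁴ × 900 = 0.05661 m
A total: 0.092994 m
B Layer 1: 0.46 × 1.5×10⁻⁴ × 190 = 0.01311 m
B 1.6×10⁻⁴ × 0.36 × 510 = 0.029376 m
B total: 0.042486 m
Ratio: 0.092994 / 0.042486 ≈ 2.189

≈ 2.19×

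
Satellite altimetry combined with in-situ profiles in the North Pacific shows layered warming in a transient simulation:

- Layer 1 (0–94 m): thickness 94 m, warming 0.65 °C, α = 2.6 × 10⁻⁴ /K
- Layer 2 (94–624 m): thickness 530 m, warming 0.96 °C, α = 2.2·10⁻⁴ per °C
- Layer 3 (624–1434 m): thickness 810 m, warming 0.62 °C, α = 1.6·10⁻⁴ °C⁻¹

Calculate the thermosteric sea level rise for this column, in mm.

Δh ≈ 208 mm

Layer 1: 0.65 × 2.6×10⁻⁴ × 94 = 0.015886 m
2.2×10⁻⁴ × 530 × 0.96 = 0.111936 m
Layer 3: 1.6×10⁻⁴ × 0.62 × 810 = 0.080352 m
Δh = 0.015886 + 0.111936 + 0.080352 = 0.208174 m ≈ 208 mm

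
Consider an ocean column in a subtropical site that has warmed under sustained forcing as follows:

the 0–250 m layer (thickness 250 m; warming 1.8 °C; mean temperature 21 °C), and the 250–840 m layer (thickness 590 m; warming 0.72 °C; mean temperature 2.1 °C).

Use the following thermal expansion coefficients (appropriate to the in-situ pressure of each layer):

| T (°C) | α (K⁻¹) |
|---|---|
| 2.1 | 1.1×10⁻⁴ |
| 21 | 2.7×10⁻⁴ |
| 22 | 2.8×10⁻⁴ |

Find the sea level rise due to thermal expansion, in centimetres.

Layer 1 at 21 °C → α = 2.7×10⁻⁴ K⁻¹
Layer 2 at 2.1 °C → α = 1.1×10⁻⁴ K⁻¹
250 × 1.8 × 2.7×10⁻⁴ = 0.12150 m
Layer 2: 590 × 0.72 × 1.1×10⁻⁴ = 0.046728 m
Δh = 0.12150 + 0.046728 = 0.168228 m

Δh ≈ 16.8 cm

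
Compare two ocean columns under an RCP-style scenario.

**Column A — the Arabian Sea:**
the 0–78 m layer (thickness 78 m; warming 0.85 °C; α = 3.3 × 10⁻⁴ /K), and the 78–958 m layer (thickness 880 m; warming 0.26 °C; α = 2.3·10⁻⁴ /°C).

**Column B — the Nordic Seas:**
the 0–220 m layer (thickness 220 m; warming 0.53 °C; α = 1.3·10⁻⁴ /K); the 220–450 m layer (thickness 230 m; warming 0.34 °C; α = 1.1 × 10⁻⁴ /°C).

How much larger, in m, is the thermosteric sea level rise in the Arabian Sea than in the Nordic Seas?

A 0–78 m: 0.85 × 3.3×10⁻⁴ × 78 = 0.021879 m
A Layer 2: 0.26 × 2.3×10⁻⁴ × 880 = 0.052624 m
A total: 0.074503 m
B Layer 1: 220 × 1.3×10⁻⁴ × 0.53 = 0.015158 m
B 220–450 m: 230 × 1.1×10⁻⁴ × 0.34 = 0.008602 m
B total: 0.02376 m
Difference: 0.074503 − 0.02376 = 0.050743 m

Δh_A − Δh_B ≈ 0.0507 m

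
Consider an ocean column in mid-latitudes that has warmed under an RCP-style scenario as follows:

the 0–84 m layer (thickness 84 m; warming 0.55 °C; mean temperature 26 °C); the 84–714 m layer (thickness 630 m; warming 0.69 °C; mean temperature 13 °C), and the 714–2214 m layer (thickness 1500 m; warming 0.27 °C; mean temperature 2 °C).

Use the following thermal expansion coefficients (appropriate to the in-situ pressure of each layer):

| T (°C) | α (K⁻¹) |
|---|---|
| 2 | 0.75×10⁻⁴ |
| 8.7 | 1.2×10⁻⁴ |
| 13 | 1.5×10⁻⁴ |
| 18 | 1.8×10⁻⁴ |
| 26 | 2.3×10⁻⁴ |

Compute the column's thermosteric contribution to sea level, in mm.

Δh ≈ 110 mm

Layer 1 at 26 °C → α = 2.3×10⁻⁴ K⁻¹
Layer 2 at 13 °C → α = 1.5×10⁻⁴ K⁻¹
Layer 3 at 2 °C → α = 0.75×10⁻⁴ K⁻¹
0–84 m: 0.55 × 2.3×10⁻⁴ × 84 = 0.010626 m
Layer 2: 0.69 × 1.5×10⁻⁴ × 630 = 0.065205 m
0.75×10⁻⁴ × 1500 × 0.27 = 0.030375 m
Δh = 0.010626 + 0.065205 + 0.030375 = 0.106206 m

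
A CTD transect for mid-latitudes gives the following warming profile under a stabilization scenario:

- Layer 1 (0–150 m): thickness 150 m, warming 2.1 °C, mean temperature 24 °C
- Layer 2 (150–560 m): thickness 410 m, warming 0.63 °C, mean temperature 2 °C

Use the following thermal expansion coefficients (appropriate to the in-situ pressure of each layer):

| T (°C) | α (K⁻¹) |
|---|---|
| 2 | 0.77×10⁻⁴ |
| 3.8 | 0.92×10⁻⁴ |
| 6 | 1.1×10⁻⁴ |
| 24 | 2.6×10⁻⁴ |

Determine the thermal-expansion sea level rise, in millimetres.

Δh = 102 mm

Layer 1 at 24 °C → α = 2.6×10⁻⁴ K⁻¹
Layer 2 at 2 °C → α = 0.77×10⁻⁴ K⁻¹
0–150 m: 2.6×10⁻⁴ × 150 × 2.1 = 0.08190 m
Layer 2: 0.63 × 0.77×10⁻⁴ × 410 = 0.0198891 m
Δh = 0.08190 + 0.0198891 = 0.1017891 m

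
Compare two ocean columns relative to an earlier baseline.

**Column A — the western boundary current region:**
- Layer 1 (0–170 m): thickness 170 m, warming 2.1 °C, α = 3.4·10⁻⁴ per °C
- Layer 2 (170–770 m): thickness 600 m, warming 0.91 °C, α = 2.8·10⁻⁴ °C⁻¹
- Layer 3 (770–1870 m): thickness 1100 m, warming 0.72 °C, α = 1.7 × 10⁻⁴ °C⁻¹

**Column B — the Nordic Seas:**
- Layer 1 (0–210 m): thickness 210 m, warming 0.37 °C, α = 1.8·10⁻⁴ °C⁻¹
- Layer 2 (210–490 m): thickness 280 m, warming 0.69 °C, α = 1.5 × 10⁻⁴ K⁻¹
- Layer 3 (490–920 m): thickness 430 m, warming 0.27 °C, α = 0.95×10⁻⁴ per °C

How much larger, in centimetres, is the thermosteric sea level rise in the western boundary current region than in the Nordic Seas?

A 170 × 3.4×10⁻⁴ × 2.1 = 0.12138 m
A 170–770 m: 0.91 × 600 × 2.8×10⁻⁴ = 0.15288 m
A 1100 × 1.7×10⁻⁴ × 0.72 = 0.13464 m
A total: 0.40890 m
B Layer 1: 0.37 × 210 × 1.8×10⁻⁴ = 0.013986 m
B Layer 2: 280 × 0.69 × 1.5×10⁻⁴ = 0.02898 m
B Layer 3: 430 × 0.27 × 0.95×10⁻⁴ = 0.0110295 m
B total: 0.0539955 m
Difference: 0.40890 − 0.0539955 = 0.3549045 m

35 cm larger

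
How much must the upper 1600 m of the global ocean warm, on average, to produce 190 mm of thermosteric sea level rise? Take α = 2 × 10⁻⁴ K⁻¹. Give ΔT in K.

about 0.594 K

ΔT = Δh/(αH) = 0.19 / (2×10⁻⁴ × 1600) ≈ 0.5938 K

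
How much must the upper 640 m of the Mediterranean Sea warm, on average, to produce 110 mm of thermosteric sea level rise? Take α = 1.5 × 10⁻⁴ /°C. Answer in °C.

about 1.1 °C

ΔT = Δh/(αH) = 0.11 / (1.5×10⁻⁴ × 640) ≈ 1.146 °C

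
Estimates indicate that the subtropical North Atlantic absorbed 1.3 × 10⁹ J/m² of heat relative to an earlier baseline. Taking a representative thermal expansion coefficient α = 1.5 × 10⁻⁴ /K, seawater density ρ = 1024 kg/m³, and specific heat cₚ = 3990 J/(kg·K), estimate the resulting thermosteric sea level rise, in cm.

4.77 cm of thermosteric rise

Δh = αQ/(ρcₚ) = 1.5×10⁻⁴ × 1.3×10⁹ / (1024 × 3990) ≈ 0.047727 m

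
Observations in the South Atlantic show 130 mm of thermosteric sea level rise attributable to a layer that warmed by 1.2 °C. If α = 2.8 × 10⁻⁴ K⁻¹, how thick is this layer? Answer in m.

H = Δh/(αΔT) = 0.13 / (2.8×10⁻⁴ × 1.2) ≈ 386.9 m

about 387 m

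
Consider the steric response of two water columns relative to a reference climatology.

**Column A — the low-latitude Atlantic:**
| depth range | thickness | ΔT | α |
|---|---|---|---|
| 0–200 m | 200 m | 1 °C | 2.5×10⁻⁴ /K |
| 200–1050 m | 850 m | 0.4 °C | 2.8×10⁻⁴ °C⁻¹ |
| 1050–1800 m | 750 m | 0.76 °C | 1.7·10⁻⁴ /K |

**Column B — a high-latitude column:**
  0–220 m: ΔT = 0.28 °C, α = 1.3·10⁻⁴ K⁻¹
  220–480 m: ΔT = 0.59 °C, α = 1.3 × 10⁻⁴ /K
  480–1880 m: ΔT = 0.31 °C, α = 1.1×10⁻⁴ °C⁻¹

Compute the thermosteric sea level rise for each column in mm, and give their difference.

A: 240 mm; B: 76 mm; difference 170 mm

A 0–200 m: 2.5×10⁻⁴ × 200 × 1 = 0.05000 m
A 850 × 0.4 × 2.8×10⁻⁴ = 0.09520 m
A 1050–1800 m: 750 × 0.76 × 1.7×10⁻⁴ = 0.09690 m
A total: 0.24210 m
B 0.28 × 220 × 1.3×10⁻⁴ = 0.008008 m
B 220–480 m: 260 × 0.59 × 1.3×10⁻⁴ = 0.019942 m
B Layer 3: 1400 × 0.31 × 1.1×10⁻⁴ = 0.04774 m
B total: 0.07569 m
Difference: 0.24210 − 0.07569 = 0.16641 m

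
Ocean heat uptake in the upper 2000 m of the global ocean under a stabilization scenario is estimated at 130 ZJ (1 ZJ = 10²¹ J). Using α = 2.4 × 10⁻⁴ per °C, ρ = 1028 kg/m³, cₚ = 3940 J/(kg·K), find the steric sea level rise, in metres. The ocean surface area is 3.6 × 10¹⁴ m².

0.0214 m of thermosteric rise

Per unit area: Q = 130×10²¹ / (3.6×10¹⁴) ≈ 3.611×10⁸ J/m²
Δh = αQ/(ρcₚ) = 2.4×10⁻⁴ × 3.611×10⁸ / (1028 × 3940) ≈ 0.021397 m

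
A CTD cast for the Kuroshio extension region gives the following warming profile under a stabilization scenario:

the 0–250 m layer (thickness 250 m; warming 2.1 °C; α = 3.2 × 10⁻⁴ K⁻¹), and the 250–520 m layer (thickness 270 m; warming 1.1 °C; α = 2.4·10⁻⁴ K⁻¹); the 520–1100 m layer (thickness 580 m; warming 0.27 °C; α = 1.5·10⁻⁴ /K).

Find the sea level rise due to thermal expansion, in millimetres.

3.2×10⁻⁴ × 250 × 2.1 = 0.16800 m
270 × 2.4×10⁻⁴ × 1.1 = 0.07128 m
1.5×10⁻⁴ × 580 × 0.27 = 0.02349 m
Δh = 0.16800 + 0.07128 + 0.02349 = 0.26277 m ≈ 263 mm

263 mm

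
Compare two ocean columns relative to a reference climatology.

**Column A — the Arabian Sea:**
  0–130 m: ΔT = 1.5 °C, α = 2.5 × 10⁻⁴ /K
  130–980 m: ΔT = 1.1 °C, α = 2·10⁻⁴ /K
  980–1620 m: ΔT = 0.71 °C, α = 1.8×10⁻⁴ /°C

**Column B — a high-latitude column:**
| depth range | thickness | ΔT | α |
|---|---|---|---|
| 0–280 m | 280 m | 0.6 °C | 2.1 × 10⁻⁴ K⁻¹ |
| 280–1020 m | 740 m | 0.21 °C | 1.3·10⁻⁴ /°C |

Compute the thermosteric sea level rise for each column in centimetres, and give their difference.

Δh_A ≈ 32 cm, Δh_B ≈ 5.5 cm; difference ≈ 26 cm

A 0–130 m: 2.5×10⁻⁴ × 1.5 × 130 = 0.04875 m
A 130–980 m: 2×10⁻⁴ × 1.1 × 850 = 0.18700 m
A 1.8×10⁻⁴ × 0.71 × 640 = 0.081792 m
A total: 0.317542 m
B 2.1×10⁻⁴ × 280 × 0.6 = 0.03528 m
B 280–1020 m: 740 × 0.21 × 1.3×10⁻⁴ = 0.020202 m
B total: 0.055482 m
Difference: 0.317542 − 0.055482 = 0.26206 m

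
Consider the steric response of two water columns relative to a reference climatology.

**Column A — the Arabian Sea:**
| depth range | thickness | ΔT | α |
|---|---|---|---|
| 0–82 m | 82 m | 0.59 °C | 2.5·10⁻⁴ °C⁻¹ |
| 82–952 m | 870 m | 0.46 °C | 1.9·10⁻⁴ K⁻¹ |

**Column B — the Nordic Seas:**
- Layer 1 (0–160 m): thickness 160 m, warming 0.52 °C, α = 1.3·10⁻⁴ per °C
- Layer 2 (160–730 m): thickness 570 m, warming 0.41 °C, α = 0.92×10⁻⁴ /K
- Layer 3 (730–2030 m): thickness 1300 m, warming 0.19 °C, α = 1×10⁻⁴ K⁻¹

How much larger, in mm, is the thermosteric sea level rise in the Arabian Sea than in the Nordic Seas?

A 82 × 2.5×10⁻⁴ × 0.59 = 0.012095 m
A 82–952 m: 1.9×10⁻⁴ × 870 × 0.46 = 0.076038 m
A total: 0.088133 m
B 0–160 m: 1.3×10⁻⁴ × 160 × 0.52 = 0.010816 m
B Layer 2: 570 × 0.92×10⁻⁴ × 0.41 = 0.0215004 m
B 1×10⁻⁴ × 1300 × 0.19 = 0.02470 m
B total: 0.0570164 m
Difference: 0.088133 − 0.0570164 = 0.0311166 m

Δh_A − Δh_B ≈ 31 mm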